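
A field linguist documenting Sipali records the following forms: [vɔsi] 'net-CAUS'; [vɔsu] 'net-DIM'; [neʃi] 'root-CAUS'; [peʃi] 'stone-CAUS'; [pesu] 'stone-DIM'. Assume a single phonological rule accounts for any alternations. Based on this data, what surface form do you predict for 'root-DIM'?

'stone' shows [ʃ] ~ [s] at the end of the stem ([peʃi] vs [pesu]).
The stem 'net' ([vɔsi], [vɔsu]) shows [s] unchanged in both environments, so [s] cannot be basic with [ʃ] derived before the CAUS suffix.
Therefore /ʃ/ is basic and [s] is derived by depalatalization (palato-alveolar /ʃ/ becomes [s] when no front vowel follows).
The one attested form of 'root', [neʃi], shows underlying /neʃ/. Applying the same rule when no front vowel follows gives [nesu].

[nesu]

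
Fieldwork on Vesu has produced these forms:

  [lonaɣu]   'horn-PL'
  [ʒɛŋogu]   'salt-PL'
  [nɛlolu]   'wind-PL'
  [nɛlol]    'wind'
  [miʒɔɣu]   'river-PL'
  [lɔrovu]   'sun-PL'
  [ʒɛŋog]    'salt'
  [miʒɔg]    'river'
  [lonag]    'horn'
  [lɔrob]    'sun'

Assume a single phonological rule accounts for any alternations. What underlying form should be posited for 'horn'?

The stem for 'horn' ends in [g] in [lonag] but [ɣ] in [lonaɣu].
The stem 'salt' ([ʒɛŋog], [ʒɛŋogu]) shows [g] unchanged in both environments, so [g] cannot be basic with [ɣ] derived before the PL suffix.
So /ɣ/ is underlying, and a rule of word-final hardening — voiced fricatives become stops word-finally — gives [g].
So 'horn' = /lonaɣ/.

/lonaɣ/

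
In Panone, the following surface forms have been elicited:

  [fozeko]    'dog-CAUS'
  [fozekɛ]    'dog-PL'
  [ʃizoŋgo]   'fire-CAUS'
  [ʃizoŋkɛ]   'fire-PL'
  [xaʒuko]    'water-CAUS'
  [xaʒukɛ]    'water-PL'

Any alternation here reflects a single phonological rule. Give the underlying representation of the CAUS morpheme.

/-go/

The CAUS morpheme has two allomorphs, [-go] and [-ko].
The PL suffix, which begins with [k], is invariant after every stem; so [k] is not altered by any rule here.
So the underlying form is /-go/, and voiced stops become voiceless after a vowel.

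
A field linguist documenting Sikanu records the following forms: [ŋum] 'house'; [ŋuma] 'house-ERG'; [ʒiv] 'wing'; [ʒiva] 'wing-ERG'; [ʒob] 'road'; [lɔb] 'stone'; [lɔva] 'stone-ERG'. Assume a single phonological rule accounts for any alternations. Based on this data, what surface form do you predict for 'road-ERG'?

[ʒova]

The root 'stone' surfaces as [lɔb] and [lɔva], with a stem-final [b] ~ [v] alternation.
The stem 'wing' ([ʒiv], [ʒiva]) shows [v] unchanged in both environments, so [v] cannot be basic with [b] derived in isolation.
So /b/ is underlying, and a rule of intervocalic spirantization — voiced stops become fricatives between vowels — gives [v].
From [ʒob] the stem 'road' is /ʒob/; between vowels this yields [ʒova].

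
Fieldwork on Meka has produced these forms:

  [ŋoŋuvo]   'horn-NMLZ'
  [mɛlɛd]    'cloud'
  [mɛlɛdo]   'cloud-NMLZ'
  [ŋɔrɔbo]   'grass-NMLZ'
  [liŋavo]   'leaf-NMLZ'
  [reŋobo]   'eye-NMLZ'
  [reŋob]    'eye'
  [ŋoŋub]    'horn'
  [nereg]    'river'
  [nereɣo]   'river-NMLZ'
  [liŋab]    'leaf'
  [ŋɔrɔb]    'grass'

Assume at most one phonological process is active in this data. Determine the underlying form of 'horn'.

The stem for 'horn' ends in [b] in [ŋoŋub] but [v] in [ŋoŋuvo].
But 'eye' keeps [b] in both environments ([reŋob], [reŋobo]), so there is no rule changing /b/ to [v] before the NMLZ suffix.
So /v/ is underlying, and a rule of word-final hardening — voiced fricatives become stops word-finally — gives [b].
Hence 'horn' is /ŋoŋuv/ underlyingly.

/ŋoŋuv/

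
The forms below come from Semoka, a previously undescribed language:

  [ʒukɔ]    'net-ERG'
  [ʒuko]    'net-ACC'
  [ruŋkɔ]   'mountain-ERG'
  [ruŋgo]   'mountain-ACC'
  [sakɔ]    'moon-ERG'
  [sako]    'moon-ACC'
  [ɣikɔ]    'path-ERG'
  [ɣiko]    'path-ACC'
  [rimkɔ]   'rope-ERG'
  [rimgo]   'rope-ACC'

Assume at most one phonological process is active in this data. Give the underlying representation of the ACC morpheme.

The ACC morpheme has two allomorphs, [-go] and [-ko].
By contrast the ERG suffix keeps its initial [k] throughout — that segment must be underlying.
So the underlying form is /-go/, and voiced stops become voiceless after a vowel.

/-go/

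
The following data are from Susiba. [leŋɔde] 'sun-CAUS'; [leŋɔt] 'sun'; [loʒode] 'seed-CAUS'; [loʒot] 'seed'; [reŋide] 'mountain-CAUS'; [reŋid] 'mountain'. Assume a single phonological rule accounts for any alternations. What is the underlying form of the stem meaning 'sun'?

/leŋɔt/

The stem for 'sun' ends in [d] in [leŋɔde] but [t] in [leŋɔt].
The stem 'mountain' ([reŋide], [reŋid]) shows [d] unchanged in both environments, so [d] cannot be basic with [t] derived in isolation.
The alternation reflects intervocalic voicing: voiceless stops become voiced between vowels. /t/ is underlying.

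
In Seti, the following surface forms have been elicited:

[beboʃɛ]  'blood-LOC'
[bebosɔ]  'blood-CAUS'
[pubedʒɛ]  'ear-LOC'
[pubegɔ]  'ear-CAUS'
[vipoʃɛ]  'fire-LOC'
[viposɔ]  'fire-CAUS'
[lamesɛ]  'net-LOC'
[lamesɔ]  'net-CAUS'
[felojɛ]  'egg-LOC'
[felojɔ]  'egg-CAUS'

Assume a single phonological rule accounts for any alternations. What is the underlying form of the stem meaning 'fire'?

/vipoʃ/

'fire' shows [ʃ] ~ [s] at the end of the stem ([vipoʃɛ] vs [viposɔ]).
Compare 'net', with invariant [s] in [lamesɛ] and [lamesɔ]: an analysis with underlying /s/ and a rule producing [ʃ] before the LOC suffix would wrongly predict alternation here too.
Therefore /ʃ/ is basic and [s] is derived by depalatalization (palato-alveolar /dʒ/ and /ʃ/ become [g] and [s] when no front vowel follows).
Hence 'fire' is /vipoʃ/ underlyingly.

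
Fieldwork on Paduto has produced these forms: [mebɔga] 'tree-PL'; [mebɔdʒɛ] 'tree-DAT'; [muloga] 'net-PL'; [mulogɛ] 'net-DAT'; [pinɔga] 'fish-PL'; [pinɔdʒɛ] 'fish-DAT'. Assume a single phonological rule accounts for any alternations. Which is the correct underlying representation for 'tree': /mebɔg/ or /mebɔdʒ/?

/mebɔdʒ/

The stem for 'tree' ends in [g] in [mebɔga] but [dʒ] in [mebɔdʒɛ].
But 'net' keeps [g] in both environments ([muloga], [mulogɛ]), so there is no rule changing /g/ to [dʒ] before the DAT suffix.
The underlying segment must be /dʒ/; palato-alveolar /dʒ/ becomes [g] when no front vowel follows, yielding [g] there.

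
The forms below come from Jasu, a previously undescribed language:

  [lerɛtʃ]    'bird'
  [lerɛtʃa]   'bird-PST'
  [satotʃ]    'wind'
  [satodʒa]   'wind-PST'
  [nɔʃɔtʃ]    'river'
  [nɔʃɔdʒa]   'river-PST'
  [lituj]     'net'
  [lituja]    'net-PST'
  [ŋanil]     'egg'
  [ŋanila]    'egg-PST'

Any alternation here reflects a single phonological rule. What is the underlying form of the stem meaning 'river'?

/nɔʃɔdʒ/

'river' shows [tʃ] ~ [dʒ] at the end of the stem ([nɔʃɔtʃ] vs [nɔʃɔdʒa]).
If /tʃ/ were underlying and a rule turned it into [dʒ] before the PST suffix, 'bird' would also alternate; but it has [tʃ] in both [lerɛtʃ] and [lerɛtʃa].
So /dʒ/ is underlying, and a rule of word-final obstruent devoicing — voiced obstruents become voiceless word-finally — gives [tʃ].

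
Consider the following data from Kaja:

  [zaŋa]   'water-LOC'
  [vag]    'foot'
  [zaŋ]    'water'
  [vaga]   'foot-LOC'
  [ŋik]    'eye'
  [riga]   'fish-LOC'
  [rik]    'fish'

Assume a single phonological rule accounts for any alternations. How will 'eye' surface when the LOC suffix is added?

The root 'fish' surfaces as [riga] and [rik], with a stem-final [g] ~ [k] alternation.
The stem 'foot' ([vaga], [vag]) shows [g] unchanged in both environments, so [g] cannot be basic with [k] derived in isolation.
Therefore /k/ is basic and [g] is derived by intervocalic voicing (voiceless stops become voiced between vowels).
From [ŋik] the stem 'eye' is /ŋik/; between vowels this yields [ŋiga].

[ŋiga]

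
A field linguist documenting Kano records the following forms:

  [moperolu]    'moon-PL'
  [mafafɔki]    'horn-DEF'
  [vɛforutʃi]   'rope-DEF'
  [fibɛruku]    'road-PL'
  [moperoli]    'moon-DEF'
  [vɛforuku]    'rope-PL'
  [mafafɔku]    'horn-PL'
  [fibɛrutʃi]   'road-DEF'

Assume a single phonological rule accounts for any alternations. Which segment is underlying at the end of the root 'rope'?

The root 'rope' surfaces as [vɛforuku] and [vɛforutʃi], with a stem-final [k] ~ [tʃ] alternation.
The stem 'horn' ([mafafɔku], [mafafɔki]) shows [k] unchanged in both environments, so [k] cannot be basic with [tʃ] derived before the DEF suffix.
The alternation reflects depalatalization: palato-alveolar /tʃ/ becomes [k] when no front vowel follows. /tʃ/ is underlying.

/tʃ/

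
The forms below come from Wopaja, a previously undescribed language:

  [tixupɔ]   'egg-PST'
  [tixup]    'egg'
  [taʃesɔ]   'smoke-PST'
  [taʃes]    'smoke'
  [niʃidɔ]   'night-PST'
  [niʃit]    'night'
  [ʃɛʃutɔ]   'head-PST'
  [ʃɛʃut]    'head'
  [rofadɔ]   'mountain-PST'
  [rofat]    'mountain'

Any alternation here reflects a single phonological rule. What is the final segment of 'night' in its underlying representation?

/d/

The stem for 'night' ends in [d] in [niʃidɔ] but [t] in [niʃit].
But 'head' keeps [t] in both environments ([ʃɛʃutɔ], [ʃɛʃut]), so there is no rule changing /t/ to [d] before the PST suffix.
So /d/ is underlying, and a rule of word-final obstruent devoicing — voiced obstruents become voiceless word-finally — gives [t].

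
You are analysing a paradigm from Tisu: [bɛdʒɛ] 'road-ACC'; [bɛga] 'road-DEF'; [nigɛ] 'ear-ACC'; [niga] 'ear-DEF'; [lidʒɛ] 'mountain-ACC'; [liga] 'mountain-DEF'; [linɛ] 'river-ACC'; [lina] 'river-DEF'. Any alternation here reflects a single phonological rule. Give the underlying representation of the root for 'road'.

/bɛdʒ/

In [bɛdʒɛ] and [bɛga] the final segment of 'road' alternates: [dʒ] ~ [g].
But 'ear' keeps [g] in both environments ([nigɛ], [niga]), so there is no rule changing /g/ to [dʒ] before the ACC suffix.
Therefore /dʒ/ is basic and [g] is derived by depalatalization (palato-alveolar /dʒ/ becomes [g] when no front vowel follows).
So 'road' = /bɛdʒ/.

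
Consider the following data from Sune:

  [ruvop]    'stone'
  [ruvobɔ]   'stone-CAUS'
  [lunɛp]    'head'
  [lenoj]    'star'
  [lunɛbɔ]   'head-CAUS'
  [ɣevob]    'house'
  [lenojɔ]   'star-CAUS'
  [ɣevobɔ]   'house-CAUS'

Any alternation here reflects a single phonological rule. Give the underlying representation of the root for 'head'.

/lunɛp/

The root 'head' surfaces as [lunɛbɔ] and [lunɛp], with a stem-final [b] ~ [p] alternation.
Compare 'house', with invariant [b] in [ɣevobɔ] and [ɣevob]: an analysis with underlying /b/ and a rule producing [p] in isolation would wrongly predict alternation here too.
The alternation reflects intervocalic voicing: voiceless stops become voiced between vowels. /p/ is underlying.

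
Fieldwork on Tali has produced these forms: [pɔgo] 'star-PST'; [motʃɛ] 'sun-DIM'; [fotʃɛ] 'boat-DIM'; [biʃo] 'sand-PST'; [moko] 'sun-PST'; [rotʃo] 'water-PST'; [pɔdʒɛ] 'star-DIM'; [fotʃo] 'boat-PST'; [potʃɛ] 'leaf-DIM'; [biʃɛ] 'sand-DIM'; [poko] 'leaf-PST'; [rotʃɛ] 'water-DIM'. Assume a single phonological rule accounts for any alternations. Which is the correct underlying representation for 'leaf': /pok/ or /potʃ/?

The stem for 'leaf' ends in [k] in [poko] but [tʃ] in [potʃɛ].
The stem 'boat' ([fotʃo], [fotʃɛ]) shows [tʃ] unchanged in both environments, so [tʃ] cannot be basic with [k] derived before the PST suffix.
Therefore /k/ is basic and [tʃ] is derived by palatalization before a front vowel (/k/ and /g/ become palato-alveolar [tʃ] and [dʒ] before a front vowel).

/pok/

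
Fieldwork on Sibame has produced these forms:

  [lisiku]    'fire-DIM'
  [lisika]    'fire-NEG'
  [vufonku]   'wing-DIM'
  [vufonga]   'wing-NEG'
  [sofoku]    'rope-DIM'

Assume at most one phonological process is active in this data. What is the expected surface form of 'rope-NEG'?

[sofoka]

The NEG morpheme has two allomorphs, [-ga] and [-ka].
By contrast the DIM suffix keeps its initial [k] throughout — that segment must be underlying.
The NEG suffix is therefore /-ga/ underlyingly, with post-vocalic devoicing: voiced stops become voiceless after a vowel.
After 'rope', which ends in a vowel, the suffix surfaces as [-ka], giving [sofoka].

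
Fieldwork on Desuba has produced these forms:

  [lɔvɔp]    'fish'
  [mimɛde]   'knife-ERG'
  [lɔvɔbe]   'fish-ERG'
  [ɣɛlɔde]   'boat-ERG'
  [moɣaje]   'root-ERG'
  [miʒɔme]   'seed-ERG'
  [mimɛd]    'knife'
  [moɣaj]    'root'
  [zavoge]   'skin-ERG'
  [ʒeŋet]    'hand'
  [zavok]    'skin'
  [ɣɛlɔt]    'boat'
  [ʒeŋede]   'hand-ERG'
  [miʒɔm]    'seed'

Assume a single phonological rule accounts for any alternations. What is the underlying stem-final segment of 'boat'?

/t/

The stem for 'boat' ends in [t] in [ɣɛlɔt] but [d] in [ɣɛlɔde].
If /d/ were underlying and a rule turned it into [t] in isolation, 'knife' would also alternate; but it has [d] in both [mimɛd] and [mimɛde].
The underlying segment must be /t/; voiceless stops become voiced between vowels, yielding [d] there.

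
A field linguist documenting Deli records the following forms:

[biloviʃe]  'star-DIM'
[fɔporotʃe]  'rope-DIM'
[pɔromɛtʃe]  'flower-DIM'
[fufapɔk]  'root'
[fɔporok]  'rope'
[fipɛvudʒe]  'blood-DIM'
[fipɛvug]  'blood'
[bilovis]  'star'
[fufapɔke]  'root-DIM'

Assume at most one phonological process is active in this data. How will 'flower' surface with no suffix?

The stem for 'rope' ends in [tʃ] in [fɔporotʃe] but [k] in [fɔporok].
Compare 'root', with invariant [k] in [fufapɔke] and [fufapɔk]: an analysis with underlying /k/ and a rule producing [tʃ] before the DIM suffix would wrongly predict alternation here too.
The underlying segment must be /tʃ/; palato-alveolar /tʃ/, /dʒ/ and /ʃ/ become [k], [g] and [s] when no front vowel follows, yielding [k] there.
The one attested form of 'flower', [pɔromɛtʃe], shows underlying /pɔromɛtʃ/. Applying the same rule when no front vowel follows gives [pɔromɛk].

[pɔromɛk]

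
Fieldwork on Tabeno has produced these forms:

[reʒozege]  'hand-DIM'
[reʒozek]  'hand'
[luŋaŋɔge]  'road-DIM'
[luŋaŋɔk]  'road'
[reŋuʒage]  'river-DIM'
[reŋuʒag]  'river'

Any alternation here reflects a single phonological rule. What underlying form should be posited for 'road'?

/luŋaŋɔk/

The root 'road' surfaces as [luŋaŋɔge] and [luŋaŋɔk], with a stem-final [g] ~ [k] alternation.
If /g/ were underlying and a rule turned it into [k] in isolation, 'river' would also alternate; but it has [g] in both [reŋuʒage] and [reŋuʒag].
So /k/ is underlying, and a rule of intervocalic voicing — voiceless stops become voiced between vowels — gives [g].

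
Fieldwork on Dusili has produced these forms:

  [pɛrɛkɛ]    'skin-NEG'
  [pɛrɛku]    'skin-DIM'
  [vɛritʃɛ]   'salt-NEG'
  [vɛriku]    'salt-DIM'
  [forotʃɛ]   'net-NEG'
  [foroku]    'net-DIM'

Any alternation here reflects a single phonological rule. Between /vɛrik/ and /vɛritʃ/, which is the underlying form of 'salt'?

/vɛritʃ/

The root 'salt' surfaces as [vɛritʃɛ] and [vɛriku], with a stem-final [tʃ] ~ [k] alternation.
If /k/ were underlying and a rule turned it into [tʃ] before the NEG suffix, 'skin' would also alternate; but it has [k] in both [pɛrɛkɛ] and [pɛrɛku].
Therefore /tʃ/ is basic and [k] is derived by depalatalization (palato-alveolar /tʃ/ becomes [k] when no front vowel follows).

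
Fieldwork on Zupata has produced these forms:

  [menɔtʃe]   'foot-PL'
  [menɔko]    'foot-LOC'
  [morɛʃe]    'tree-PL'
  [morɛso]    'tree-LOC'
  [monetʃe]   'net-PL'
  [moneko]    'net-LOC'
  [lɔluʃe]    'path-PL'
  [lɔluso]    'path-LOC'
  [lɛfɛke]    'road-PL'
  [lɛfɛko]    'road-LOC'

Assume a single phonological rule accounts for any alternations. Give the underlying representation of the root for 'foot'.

/menɔtʃ/

'foot' shows [tʃ] ~ [k] at the end of the stem ([menɔtʃe] vs [menɔko]).
The stem 'road' ([lɛfɛke], [lɛfɛko]) shows [k] unchanged in both environments, so [k] cannot be basic with [tʃ] derived before the PL suffix.
The alternation reflects depalatalization: palato-alveolar /tʃ/ and /ʃ/ become [k] and [s] when no front vowel follows. /tʃ/ is underlying.
The underlying form of 'foot' is therefore /menɔtʃ/.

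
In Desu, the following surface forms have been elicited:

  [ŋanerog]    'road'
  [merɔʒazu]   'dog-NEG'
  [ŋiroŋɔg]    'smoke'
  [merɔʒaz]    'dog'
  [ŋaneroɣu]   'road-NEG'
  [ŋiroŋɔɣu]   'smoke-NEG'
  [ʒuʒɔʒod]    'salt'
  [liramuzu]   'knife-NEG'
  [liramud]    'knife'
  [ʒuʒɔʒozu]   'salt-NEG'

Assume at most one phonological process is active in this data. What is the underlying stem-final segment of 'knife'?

The root 'knife' surfaces as [liramud] and [liramuzu], with a stem-final [d] ~ [z] alternation.
The stem 'dog' ([merɔʒaz], [merɔʒazu]) shows [z] unchanged in both environments, so [z] cannot be basic with [d] derived in isolation.
The underlying segment must be /d/; voiced stops become fricatives between vowels, yielding [z] there.

/d/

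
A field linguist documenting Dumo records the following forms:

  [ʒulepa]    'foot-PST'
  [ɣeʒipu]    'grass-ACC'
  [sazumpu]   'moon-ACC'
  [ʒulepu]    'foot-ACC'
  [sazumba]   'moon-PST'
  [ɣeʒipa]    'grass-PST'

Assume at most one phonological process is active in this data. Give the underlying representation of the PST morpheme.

/-ba/

The PST morpheme has two allomorphs, [-ba] and [-pa].
By contrast the ACC suffix keeps its initial [p] throughout — that segment must be underlying.
The PST suffix is therefore /-ba/ underlyingly, with post-vocalic devoicing: voiced stops become voiceless after a vowel.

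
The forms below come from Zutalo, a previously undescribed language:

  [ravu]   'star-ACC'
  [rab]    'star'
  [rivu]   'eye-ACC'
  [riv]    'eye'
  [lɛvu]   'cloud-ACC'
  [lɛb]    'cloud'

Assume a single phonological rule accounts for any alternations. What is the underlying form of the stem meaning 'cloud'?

The root 'cloud' surfaces as [lɛvu] and [lɛb], with a stem-final [v] ~ [b] alternation.
But 'eye' keeps [v] in both environments ([rivu], [riv]), so there is no rule changing /v/ to [b] in isolation.
The alternation reflects intervocalic spirantization: voiced stops become fricatives between vowels. /b/ is underlying.

/lɛb/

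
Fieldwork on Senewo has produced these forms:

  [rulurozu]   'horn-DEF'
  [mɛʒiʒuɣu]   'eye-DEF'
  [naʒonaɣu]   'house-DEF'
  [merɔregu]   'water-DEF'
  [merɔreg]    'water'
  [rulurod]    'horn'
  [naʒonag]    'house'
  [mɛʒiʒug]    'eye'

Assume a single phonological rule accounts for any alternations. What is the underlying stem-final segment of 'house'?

In [naʒonag] and [naʒonaɣu] the final segment of 'house' alternates: [g] ~ [ɣ].
If /g/ were underlying and a rule turned it into [ɣ] before the DEF suffix, 'water' would also alternate; but it has [g] in both [merɔreg] and [merɔregu].
So /ɣ/ is underlying, and a rule of word-final hardening — voiced fricatives become stops word-finally — gives [g].

/ɣ/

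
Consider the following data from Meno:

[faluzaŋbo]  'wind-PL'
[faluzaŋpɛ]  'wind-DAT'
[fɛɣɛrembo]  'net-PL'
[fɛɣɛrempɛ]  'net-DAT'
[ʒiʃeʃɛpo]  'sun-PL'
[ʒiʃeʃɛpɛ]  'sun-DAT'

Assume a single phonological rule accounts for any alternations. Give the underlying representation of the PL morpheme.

The PL suffix surfaces as [-bo] and [-po], depending on the final segment of the stem.
By contrast the DAT suffix keeps its initial [p] throughout — that segment must be underlying.
So the underlying form is /-bo/, and voiced stops become voiceless after a vowel.

/-bo/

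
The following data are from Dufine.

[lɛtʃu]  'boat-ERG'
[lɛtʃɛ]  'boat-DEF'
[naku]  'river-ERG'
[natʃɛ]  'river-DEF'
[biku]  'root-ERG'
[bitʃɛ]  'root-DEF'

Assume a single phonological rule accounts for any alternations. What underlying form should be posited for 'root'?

/bik/

The stem for 'root' ends in [k] in [biku] but [tʃ] in [bitʃɛ].
If /tʃ/ were underlying and a rule turned it into [k] before the ERG suffix, 'boat' would also alternate; but it has [tʃ] in both [lɛtʃu] and [lɛtʃɛ].
The underlying segment must be /k/; /k/ becomes palato-alveolar [tʃ] before a front vowel, yielding [tʃ] there.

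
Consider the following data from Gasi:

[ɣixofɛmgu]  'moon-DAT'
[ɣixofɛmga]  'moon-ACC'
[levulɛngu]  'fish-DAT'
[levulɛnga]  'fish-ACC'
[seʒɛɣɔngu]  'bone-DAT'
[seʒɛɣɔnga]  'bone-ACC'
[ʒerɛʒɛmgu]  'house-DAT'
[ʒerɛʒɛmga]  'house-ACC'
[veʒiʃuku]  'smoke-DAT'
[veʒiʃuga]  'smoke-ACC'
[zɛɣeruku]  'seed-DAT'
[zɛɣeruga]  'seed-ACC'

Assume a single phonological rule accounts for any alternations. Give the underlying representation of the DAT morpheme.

The DAT suffix surfaces as [-gu] and [-ku], depending on the final segment of the stem.
By contrast the ACC suffix keeps its initial [g] throughout — that segment must be underlying.
The DAT suffix is therefore /-ku/ underlyingly, with post-nasal voicing: voiceless stops become voiced after a nasal.

/-ku/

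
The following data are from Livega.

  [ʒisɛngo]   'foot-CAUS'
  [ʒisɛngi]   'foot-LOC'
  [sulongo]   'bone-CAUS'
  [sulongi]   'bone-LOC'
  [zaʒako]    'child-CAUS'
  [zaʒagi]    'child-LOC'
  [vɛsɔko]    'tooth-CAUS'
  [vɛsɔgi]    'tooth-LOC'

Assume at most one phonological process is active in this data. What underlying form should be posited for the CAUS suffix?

/-ko/

The CAUS suffix surfaces as [-go] and [-ko], depending on the final segment of the stem.
The LOC suffix, which begins with [g], is invariant after every stem; so [g] is not altered by any rule here.
So the underlying form is /-ko/, and voiceless stops become voiced after a nasal.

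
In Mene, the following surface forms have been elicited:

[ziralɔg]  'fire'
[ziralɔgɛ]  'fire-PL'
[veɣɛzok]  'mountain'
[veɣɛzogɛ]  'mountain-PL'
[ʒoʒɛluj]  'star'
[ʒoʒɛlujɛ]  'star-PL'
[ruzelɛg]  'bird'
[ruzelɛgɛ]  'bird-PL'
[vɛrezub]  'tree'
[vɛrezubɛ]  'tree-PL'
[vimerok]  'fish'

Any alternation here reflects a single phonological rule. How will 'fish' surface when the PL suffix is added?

In [veɣɛzok] and [veɣɛzogɛ] the final segment of 'mountain' alternates: [k] ~ [g].
The stem 'fire' ([ziralɔg], [ziralɔgɛ]) shows [g] unchanged in both environments, so [g] cannot be basic with [k] derived in isolation.
So /k/ is underlying, and a rule of intervocalic voicing — voiceless stops become voiced between vowels — gives [g].
The one attested form of 'fish', [vimerok], shows underlying /vimerok/. Applying the same rule between vowels gives [vimerogɛ].

[vimerogɛ]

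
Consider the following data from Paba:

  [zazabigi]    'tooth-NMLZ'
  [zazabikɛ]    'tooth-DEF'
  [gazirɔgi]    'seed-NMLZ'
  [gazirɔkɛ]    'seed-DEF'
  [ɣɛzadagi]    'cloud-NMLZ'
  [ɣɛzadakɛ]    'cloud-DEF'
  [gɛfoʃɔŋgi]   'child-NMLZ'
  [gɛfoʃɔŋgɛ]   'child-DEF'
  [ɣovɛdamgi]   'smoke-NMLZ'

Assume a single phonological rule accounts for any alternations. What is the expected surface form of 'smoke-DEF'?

The DEF morpheme has two allomorphs, [-gɛ] and [-kɛ].
By contrast the NMLZ suffix keeps its initial [g] throughout — that segment must be underlying.
So the underlying form is /-kɛ/, and voiceless stops become voiced after a nasal.
After 'smoke', which ends in a nasal, the suffix surfaces as [-gɛ], giving [ɣovɛdamgɛ].

[ɣovɛdamgɛ]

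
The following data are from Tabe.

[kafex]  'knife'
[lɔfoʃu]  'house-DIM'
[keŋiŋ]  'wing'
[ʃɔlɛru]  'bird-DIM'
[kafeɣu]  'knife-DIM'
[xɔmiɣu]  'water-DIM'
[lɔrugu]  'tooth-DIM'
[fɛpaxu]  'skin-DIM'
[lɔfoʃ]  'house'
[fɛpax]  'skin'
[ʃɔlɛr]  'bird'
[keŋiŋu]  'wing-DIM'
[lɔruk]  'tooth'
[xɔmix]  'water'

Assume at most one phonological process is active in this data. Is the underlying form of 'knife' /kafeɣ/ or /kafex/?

'knife' shows [ɣ] ~ [x] at the end of the stem ([kafeɣu] vs [kafex]).
Compare 'skin', with invariant [x] in [fɛpaxu] and [fɛpax]: an analysis with underlying /x/ and a rule producing [ɣ] before the DIM suffix would wrongly predict alternation here too.
Therefore /ɣ/ is basic and [x] is derived by word-final obstruent devoicing (voiced obstruents become voiceless word-finally).

/kafeɣ/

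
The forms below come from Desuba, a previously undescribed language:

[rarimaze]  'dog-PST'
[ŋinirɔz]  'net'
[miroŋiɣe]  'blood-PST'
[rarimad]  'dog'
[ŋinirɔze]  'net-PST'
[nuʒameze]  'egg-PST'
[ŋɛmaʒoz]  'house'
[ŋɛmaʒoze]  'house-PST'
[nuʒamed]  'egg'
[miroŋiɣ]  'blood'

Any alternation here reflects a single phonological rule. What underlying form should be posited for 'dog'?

/rarimad/

'dog' shows [z] ~ [d] at the end of the stem ([rarimaze] vs [rarimad]).
If /z/ were underlying and a rule turned it into [d] in isolation, 'house' would also alternate; but it has [z] in both [ŋɛmaʒoze] and [ŋɛmaʒoz].
Therefore /d/ is basic and [z] is derived by intervocalic spirantization (voiced stops become fricatives between vowels).
So 'dog' = /rarimad/.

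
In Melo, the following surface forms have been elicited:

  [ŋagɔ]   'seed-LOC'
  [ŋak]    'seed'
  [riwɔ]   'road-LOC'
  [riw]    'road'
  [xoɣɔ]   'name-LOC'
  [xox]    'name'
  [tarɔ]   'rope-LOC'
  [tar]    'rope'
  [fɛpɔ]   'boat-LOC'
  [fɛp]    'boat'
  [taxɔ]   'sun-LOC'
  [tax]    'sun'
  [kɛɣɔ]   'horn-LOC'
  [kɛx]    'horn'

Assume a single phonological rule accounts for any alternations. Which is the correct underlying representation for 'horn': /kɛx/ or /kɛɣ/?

/kɛɣ/

'horn' shows [ɣ] ~ [x] at the end of the stem ([kɛɣɔ] vs [kɛx]).
The stem 'sun' ([taxɔ], [tax]) shows [x] unchanged in both environments, so [x] cannot be basic with [ɣ] derived before the LOC suffix.
Therefore /ɣ/ is basic and [x] is derived by word-final obstruent devoicing (voiced obstruents become voiceless word-finally).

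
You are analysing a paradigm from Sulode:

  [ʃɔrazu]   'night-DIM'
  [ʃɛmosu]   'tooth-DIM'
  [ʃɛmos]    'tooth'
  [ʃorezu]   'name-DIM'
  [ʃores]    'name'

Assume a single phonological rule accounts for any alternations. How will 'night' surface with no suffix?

In [ʃorezu] and [ʃores] the final segment of 'name' alternates: [z] ~ [s].
But 'tooth' keeps [s] in both environments ([ʃɛmosu], [ʃɛmos]), so there is no rule changing /s/ to [z] before the DIM suffix.
So /z/ is underlying, and a rule of word-final obstruent devoicing — voiced obstruents become voiceless word-finally — gives [s].
The one attested form of 'night', [ʃɔrazu], shows underlying /ʃɔraz/. Applying the same rule word-finally gives [ʃɔras].

[ʃɔras]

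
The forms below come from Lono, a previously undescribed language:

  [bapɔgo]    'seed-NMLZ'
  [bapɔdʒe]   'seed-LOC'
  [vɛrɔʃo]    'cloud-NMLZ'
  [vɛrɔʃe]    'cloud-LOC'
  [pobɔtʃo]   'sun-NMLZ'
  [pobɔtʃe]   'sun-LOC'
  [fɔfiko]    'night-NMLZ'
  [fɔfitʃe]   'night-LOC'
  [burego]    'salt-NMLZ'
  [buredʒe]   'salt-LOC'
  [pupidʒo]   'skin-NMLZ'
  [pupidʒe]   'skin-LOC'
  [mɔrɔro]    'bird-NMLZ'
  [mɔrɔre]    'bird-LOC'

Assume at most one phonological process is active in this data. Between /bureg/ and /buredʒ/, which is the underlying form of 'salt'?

/bureg/

In [burego] and [buredʒe] the final segment of 'salt' alternates: [g] ~ [dʒ].
The stem 'skin' ([pupidʒo], [pupidʒe]) shows [dʒ] unchanged in both environments, so [dʒ] cannot be basic with [g] derived before the NMLZ suffix.
So /g/ is underlying, and a rule of palatalization before a front vowel — /k/ and /g/ become palato-alveolar [tʃ] and [dʒ] before a front vowel — gives [dʒ].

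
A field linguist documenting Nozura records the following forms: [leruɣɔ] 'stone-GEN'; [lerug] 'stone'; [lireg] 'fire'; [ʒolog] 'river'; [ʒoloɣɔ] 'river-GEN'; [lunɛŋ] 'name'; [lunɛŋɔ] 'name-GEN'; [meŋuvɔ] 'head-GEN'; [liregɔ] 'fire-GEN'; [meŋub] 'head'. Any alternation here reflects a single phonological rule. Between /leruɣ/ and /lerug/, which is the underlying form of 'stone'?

/leruɣ/

'stone' shows [g] ~ [ɣ] at the end of the stem ([lerug] vs [leruɣɔ]).
Compare 'fire', with invariant [g] in [lireg] and [liregɔ]: an analysis with underlying /g/ and a rule producing [ɣ] before the GEN suffix would wrongly predict alternation here too.
Therefore /ɣ/ is basic and [g] is derived by word-final hardening (voiced fricatives become stops word-finally).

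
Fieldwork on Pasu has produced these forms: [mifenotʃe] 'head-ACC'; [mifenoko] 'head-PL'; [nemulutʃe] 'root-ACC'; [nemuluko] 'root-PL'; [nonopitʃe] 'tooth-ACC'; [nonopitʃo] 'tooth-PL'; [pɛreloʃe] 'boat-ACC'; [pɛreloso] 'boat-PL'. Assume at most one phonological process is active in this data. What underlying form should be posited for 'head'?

/mifenok/

The root 'head' surfaces as [mifenotʃe] and [mifenoko], with a stem-final [tʃ] ~ [k] alternation.
The stem 'tooth' ([nonopitʃe], [nonopitʃo]) shows [tʃ] unchanged in both environments, so [tʃ] cannot be basic with [k] derived before the PL suffix.
Therefore /k/ is basic and [tʃ] is derived by palatalization before a front vowel (/k/ and /s/ become palato-alveolar [tʃ] and [ʃ] before a front vowel).
The underlying form of 'head' is therefore /mifenok/.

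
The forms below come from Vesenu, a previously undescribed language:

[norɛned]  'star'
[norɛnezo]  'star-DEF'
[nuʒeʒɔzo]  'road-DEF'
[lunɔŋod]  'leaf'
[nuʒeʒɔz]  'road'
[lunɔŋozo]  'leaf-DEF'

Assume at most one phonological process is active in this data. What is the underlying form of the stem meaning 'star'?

/norɛned/

The stem for 'star' ends in [d] in [norɛned] but [z] in [norɛnezo].
If /z/ were underlying and a rule turned it into [d] in isolation, 'road' would also alternate; but it has [z] in both [nuʒeʒɔz] and [nuʒeʒɔzo].
The alternation reflects intervocalic spirantization: voiced stops become fricatives between vowels. /d/ is underlying.
The underlying form of 'star' is therefore /norɛned/.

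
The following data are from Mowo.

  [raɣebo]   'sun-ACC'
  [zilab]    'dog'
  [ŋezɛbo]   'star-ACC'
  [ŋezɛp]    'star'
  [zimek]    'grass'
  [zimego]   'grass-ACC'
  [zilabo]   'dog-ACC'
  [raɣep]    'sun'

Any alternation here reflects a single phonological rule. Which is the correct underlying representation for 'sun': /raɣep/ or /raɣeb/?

In [raɣebo] and [raɣep] the final segment of 'sun' alternates: [b] ~ [p].
Compare 'dog', with invariant [b] in [zilabo] and [zilab]: an analysis with underlying /b/ and a rule producing [p] in isolation would wrongly predict alternation here too.
The underlying segment must be /p/; voiceless stops become voiced between vowels, yielding [b] there.

/raɣep/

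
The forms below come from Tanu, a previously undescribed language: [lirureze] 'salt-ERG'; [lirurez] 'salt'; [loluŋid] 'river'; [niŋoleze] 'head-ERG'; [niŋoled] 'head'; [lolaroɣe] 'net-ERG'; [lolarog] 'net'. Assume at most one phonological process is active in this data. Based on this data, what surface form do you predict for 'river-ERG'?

[loluŋize]

The root 'head' surfaces as [niŋoleze] and [niŋoled], with a stem-final [z] ~ [d] alternation.
But 'salt' keeps [z] in both environments ([lirureze], [lirurez]), so there is no rule changing /z/ to [d] in isolation.
Therefore /d/ is basic and [z] is derived by intervocalic spirantization (voiced stops become fricatives between vowels).
From [loluŋid] the stem 'river' is /loluŋid/; between vowels this yields [loluŋize].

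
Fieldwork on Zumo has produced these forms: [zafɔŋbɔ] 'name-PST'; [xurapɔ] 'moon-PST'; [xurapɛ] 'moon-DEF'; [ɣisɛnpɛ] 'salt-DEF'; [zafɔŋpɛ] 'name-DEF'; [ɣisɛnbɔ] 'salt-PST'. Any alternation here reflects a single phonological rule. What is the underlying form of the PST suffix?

/-bɔ/

The PST suffix surfaces as [-bɔ] and [-pɔ], depending on the final segment of the stem.
By contrast the DEF suffix keeps its initial [p] throughout — that segment must be underlying.
The PST suffix is therefore /-bɔ/ underlyingly, with post-vocalic devoicing: voiced stops become voiceless after a vowel.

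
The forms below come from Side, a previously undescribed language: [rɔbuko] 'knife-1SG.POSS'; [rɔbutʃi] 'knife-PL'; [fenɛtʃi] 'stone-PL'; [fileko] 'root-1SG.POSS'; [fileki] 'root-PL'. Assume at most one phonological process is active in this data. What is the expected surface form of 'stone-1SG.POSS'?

The stem for 'knife' ends in [k] in [rɔbuko] but [tʃ] in [rɔbutʃi].
But 'root' keeps [k] in both environments ([fileko], [fileki]), so there is no rule changing /k/ to [tʃ] before the PL suffix.
Therefore /tʃ/ is basic and [k] is derived by depalatalization (palato-alveolar /tʃ/ becomes [k] when no front vowel follows).
The one attested form of 'stone', [fenɛtʃi], shows underlying /fenɛtʃ/. Applying the same rule when no front vowel follows gives [fenɛko].

[fenɛko]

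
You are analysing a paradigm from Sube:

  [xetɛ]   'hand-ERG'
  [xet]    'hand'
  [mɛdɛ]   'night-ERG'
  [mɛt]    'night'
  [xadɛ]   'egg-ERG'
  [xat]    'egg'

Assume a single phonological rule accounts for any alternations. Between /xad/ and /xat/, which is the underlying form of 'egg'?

/xad/

In [xadɛ] and [xat] the final segment of 'egg' alternates: [d] ~ [t].
But 'hand' keeps [t] in both environments ([xetɛ], [xet]), so there is no rule changing /t/ to [d] before the ERG suffix.
The alternation reflects word-final obstruent devoicing: voiced obstruents become voiceless word-finally. /d/ is underlying.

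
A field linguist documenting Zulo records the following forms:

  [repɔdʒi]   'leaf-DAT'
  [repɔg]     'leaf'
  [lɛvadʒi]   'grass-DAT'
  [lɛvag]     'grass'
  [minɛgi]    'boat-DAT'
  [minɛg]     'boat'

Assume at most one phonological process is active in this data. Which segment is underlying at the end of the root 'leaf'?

/dʒ/

In [repɔdʒi] and [repɔg] the final segment of 'leaf' alternates: [dʒ] ~ [g].
If /g/ were underlying and a rule turned it into [dʒ] before the DAT suffix, 'boat' would also alternate; but it has [g] in both [minɛgi] and [minɛg].
Therefore /dʒ/ is basic and [g] is derived by depalatalization (palato-alveolar /dʒ/ becomes [g] when no front vowel follows).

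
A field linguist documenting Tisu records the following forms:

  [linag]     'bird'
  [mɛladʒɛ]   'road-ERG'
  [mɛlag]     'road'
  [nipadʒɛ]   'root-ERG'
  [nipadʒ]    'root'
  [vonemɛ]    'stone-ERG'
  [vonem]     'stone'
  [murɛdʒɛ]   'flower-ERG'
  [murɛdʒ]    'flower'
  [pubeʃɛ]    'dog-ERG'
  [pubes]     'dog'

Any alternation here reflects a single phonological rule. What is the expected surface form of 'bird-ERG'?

The root 'road' surfaces as [mɛladʒɛ] and [mɛlag], with a stem-final [dʒ] ~ [g] alternation.
But 'root' keeps [dʒ] in both environments ([nipadʒɛ], [nipadʒ]), so there is no rule changing /dʒ/ to [g] in isolation.
Therefore /g/ is basic and [dʒ] is derived by palatalization before a front vowel (/g/ and /s/ become palato-alveolar [dʒ] and [ʃ] before a front vowel).
The one attested form of 'bird', [linag], shows underlying /linag/. Applying the same rule before a front vowel gives [linadʒɛ].

[linadʒɛ]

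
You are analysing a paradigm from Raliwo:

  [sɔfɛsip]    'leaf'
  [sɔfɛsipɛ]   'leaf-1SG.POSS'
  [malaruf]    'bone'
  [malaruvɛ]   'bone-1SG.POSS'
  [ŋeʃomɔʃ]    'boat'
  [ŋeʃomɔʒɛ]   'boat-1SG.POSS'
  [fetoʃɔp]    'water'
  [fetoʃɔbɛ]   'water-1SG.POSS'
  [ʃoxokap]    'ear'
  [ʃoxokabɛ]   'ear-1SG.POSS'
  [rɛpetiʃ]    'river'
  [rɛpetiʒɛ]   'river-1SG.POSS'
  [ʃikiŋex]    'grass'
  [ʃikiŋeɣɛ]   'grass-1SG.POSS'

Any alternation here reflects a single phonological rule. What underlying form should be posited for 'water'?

The stem for 'water' ends in [p] in [fetoʃɔp] but [b] in [fetoʃɔbɛ].
The stem 'leaf' ([sɔfɛsip], [sɔfɛsipɛ]) shows [p] unchanged in both environments, so [p] cannot be basic with [b] derived before the 1SG.POSS suffix.
The underlying segment must be /b/; voiced obstruents become voiceless word-finally, yielding [p] there.
The underlying form of 'water' is therefore /fetoʃɔb/.

/fetoʃɔb/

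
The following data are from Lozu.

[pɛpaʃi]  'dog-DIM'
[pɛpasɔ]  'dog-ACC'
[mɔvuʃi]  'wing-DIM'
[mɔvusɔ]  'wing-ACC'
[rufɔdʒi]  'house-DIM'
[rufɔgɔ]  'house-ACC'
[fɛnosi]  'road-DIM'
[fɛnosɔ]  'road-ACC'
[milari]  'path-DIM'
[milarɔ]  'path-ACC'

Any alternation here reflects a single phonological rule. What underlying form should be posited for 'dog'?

The root 'dog' surfaces as [pɛpaʃi] and [pɛpasɔ], with a stem-final [ʃ] ~ [s] alternation.
Compare 'road', with invariant [s] in [fɛnosi] and [fɛnosɔ]: an analysis with underlying /s/ and a rule producing [ʃ] before the DIM suffix would wrongly predict alternation here too.
The alternation reflects depalatalization: palato-alveolar /dʒ/ and /ʃ/ become [g] and [s] when no front vowel follows. /ʃ/ is underlying.
The underlying form of 'dog' is therefore /pɛpaʃ/.

/pɛpaʃ/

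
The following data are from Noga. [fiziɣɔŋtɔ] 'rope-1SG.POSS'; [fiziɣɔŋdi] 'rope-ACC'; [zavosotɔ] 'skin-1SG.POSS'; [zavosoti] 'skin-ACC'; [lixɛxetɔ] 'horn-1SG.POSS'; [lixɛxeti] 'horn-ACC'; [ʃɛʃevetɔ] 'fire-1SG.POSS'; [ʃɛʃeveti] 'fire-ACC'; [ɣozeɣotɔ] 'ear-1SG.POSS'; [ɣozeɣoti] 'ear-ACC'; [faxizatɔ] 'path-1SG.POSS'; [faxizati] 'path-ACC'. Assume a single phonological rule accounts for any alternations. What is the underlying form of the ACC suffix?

/-di/

The ACC morpheme has two allomorphs, [-di] and [-ti].
The 1SG.POSS suffix, which begins with [t], is invariant after every stem; so [t] is not altered by any rule here.
The ACC suffix is therefore /-di/ underlyingly, with post-vocalic devoicing: voiced stops become voiceless after a vowel.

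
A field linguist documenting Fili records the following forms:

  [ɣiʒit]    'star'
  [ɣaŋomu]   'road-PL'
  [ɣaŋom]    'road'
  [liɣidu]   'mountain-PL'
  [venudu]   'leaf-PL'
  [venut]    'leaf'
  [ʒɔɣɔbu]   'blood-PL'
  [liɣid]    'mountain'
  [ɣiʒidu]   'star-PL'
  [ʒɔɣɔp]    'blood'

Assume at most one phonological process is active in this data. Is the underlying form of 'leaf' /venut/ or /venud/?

/venut/

The root 'leaf' surfaces as [venudu] and [venut], with a stem-final [d] ~ [t] alternation.
The stem 'mountain' ([liɣidu], [liɣid]) shows [d] unchanged in both environments, so [d] cannot be basic with [t] derived in isolation.
The underlying segment must be /t/; voiceless stops become voiced between vowels, yielding [d] there.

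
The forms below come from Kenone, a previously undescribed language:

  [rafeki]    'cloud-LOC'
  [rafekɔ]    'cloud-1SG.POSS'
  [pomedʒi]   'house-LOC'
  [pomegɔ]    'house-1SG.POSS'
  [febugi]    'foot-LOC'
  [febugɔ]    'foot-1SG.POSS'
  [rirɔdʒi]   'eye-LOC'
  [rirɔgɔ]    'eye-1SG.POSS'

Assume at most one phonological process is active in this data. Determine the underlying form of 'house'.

The stem for 'house' ends in [dʒ] in [pomedʒi] but [g] in [pomegɔ].
But 'foot' keeps [g] in both environments ([febugi], [febugɔ]), so there is no rule changing /g/ to [dʒ] before the LOC suffix.
The underlying segment must be /dʒ/; palato-alveolar /dʒ/ becomes [g] when no front vowel follows, yielding [g] there.
Hence 'house' is /pomedʒ/ underlyingly.

/pomedʒ/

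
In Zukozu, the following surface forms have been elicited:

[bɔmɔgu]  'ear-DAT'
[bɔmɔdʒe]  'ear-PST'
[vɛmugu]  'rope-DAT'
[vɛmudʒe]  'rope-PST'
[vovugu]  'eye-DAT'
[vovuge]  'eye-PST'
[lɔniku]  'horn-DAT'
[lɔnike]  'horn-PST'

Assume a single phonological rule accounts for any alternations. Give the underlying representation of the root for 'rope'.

/vɛmudʒ/

The stem for 'rope' ends in [g] in [vɛmugu] but [dʒ] in [vɛmudʒe].
Compare 'eye', with invariant [g] in [vovugu] and [vovuge]: an analysis with underlying /g/ and a rule producing [dʒ] before the PST suffix would wrongly predict alternation here too.
The underlying segment must be /dʒ/; palato-alveolar /dʒ/ becomes [g] when no front vowel follows, yielding [g] there.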